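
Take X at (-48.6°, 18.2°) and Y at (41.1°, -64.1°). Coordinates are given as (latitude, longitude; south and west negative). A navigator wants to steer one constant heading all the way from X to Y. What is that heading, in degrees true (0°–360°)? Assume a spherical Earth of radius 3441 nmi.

Meridional parts: M(φ₁)=-0.9732, M(φ₂)=+0.7882 → ΔM = +1.7614;  Δλ = -1.4364 rad
tan C = Δλ / ΔM = -0.8155 → C = 320.80°

320.8°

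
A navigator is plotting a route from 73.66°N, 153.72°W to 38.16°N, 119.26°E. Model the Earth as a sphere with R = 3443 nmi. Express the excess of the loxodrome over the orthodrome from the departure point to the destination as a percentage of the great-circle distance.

7.4%

Great circle: σ = 0.9218 rad → d_gc = Rσ = 3173.7 nmi
Rhumb: Δφ = -0.6196, Δλ = -1.5188, Δψ = -1.2194, q = Δφ/Δψ = 0.5081 → d_rh = R√(Δφ²+q²Δλ²) = 3407.4 nmi
Excess = (3407.4 − 3173.7) / 3173.7 = 233.7 / 3173.7 = 7.36% ≈ 7.4%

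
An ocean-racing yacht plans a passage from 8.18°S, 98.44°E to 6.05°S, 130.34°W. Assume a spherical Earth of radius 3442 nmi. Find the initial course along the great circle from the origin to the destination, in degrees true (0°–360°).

θ = atan2( sin Δλ·cos φ₂ ,  cos φ₁ sin φ₂ − sin φ₁ cos φ₂ cos Δλ )
  = atan2(+0.7480, -0.1976) = 104.80°

104.8°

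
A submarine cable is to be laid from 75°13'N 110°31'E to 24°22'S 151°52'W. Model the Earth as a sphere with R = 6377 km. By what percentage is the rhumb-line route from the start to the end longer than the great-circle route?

Great circle: σ = 2.0150 rad → d_gc = Rσ = 12849.6 km
Rhumb: Δφ = -1.7381, Δλ = +1.7037, Δψ = -2.4810, q = Δφ/Δψ = 0.7005 → d_rh = R√(Δφ²+q²Δλ²) = 13445.3 km
Excess = (13445.3 − 12849.6) / 12849.6 = 595.7 / 12849.6 = 4.64% ≈ 4.6%

4.6%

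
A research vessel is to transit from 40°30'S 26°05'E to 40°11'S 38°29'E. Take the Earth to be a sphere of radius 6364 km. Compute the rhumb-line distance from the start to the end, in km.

1050 km

Δψ = ln[tan(π/4+φ₂/2)/tan(π/4+φ₁/2)] = +0.0073;  Δφ = +0.0055 rad,  Δλ = +0.2164 rad
q = Δφ/Δψ = 0.7622
d = R·√(Δφ² + q²Δλ²) = 6364·0.16505 = 1050 km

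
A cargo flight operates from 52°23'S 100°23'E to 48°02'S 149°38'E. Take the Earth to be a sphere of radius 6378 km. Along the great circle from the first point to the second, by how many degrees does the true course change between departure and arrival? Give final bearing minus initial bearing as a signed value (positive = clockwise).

-38.8°

At departure: θ₁ = atan2(sin Δλ cos φ₂, cos φ₁ sin φ₂ − sin φ₁ cos φ₂ cos Δλ) = 102.04°
At arrival: θ₂ = atan2(sin Δλ cos φ₁, −cos φ₂ sin φ₁ + sin φ₂ cos φ₁ cos Δλ) = 63.21°
Δθ = θ₂ − θ₁ = -38.8°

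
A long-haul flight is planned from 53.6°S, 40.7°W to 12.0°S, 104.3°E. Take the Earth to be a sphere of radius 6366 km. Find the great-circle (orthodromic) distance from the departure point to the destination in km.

Haversine: a = sin²(Δφ/2)+cos φ₁ cos φ₂ sin²(Δλ/2) = 0.65407;  σ = 2·atan2(√a,√(1−a))
σ = 107.947° → d = Rσ = 6366·1.88402 = 11994 km

11994 km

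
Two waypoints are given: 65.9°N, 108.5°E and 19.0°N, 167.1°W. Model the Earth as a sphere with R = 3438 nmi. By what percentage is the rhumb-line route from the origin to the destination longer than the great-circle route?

5.1%

Great circle: σ = 1.2293 rad → d_gc = Rσ = 4226.5 nmi
Rhumb: Δφ = -0.8186, Δλ = +1.4731, Δψ = -1.2064, q = Δφ/Δψ = 0.6785 → d_rh = R√(Δφ²+q²Δλ²) = 4441.6 nmi
Excess = (4441.6 − 4226.5) / 4226.5 = 215.1 / 4226.5 = 5.09% ≈ 5.1%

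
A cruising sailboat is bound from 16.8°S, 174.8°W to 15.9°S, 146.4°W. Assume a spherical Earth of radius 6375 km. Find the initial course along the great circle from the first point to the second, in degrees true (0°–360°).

N = sin Δλ·cos φ₂ = +0.4574;  D = cos φ₁ sin φ₂ − sin φ₁ cos φ₂ cos Δλ = -0.0177
initial course = atan2(N, D) = 92.22°

92.2°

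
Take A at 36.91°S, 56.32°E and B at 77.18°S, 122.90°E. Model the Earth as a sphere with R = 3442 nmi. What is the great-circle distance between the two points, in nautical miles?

Haversine: a = sin²(Δφ/2)+cos φ₁ cos φ₂ sin²(Δλ/2) = 0.17195;  σ = 2·atan2(√a,√(1−a))
σ = 48.996° → d = Rσ = 3442·0.85515 = 2943 nmi

2943 nmi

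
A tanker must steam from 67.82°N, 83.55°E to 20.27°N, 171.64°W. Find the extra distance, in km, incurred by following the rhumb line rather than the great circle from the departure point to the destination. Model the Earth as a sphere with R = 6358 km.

752 km

Great circle: cos σ = sin φ₁ sin φ₂ + cos φ₁ cos φ₂ cos Δλ,  σ = 1.3384 rad → d_gc = 8509.707 km
Rhumb line: Δψ = -1.2682, q = Δφ/Δψ = 0.6544, d_rh = R√(Δφ²+q²Δλ²) = 9261.210 km
Excess = 9261.210 − 8509.707 = 751.503 ≈ 752 km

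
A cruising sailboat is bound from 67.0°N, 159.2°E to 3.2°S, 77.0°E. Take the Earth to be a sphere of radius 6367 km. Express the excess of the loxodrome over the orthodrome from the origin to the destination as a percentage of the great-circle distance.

3.5%

Great circle: σ = 1.5692 rad → d_gc = Rσ = 9991.3 km
Rhumb: Δφ = -1.2252, Δλ = -1.4347, Δψ = -1.6482, q = Δφ/Δψ = 0.7434 → d_rh = R√(Δφ²+q²Δλ²) = 10342.3 km
Excess = (10342.3 − 9991.3) / 9991.3 = 351.0 / 9991.3 = 3.51% ≈ 3.5%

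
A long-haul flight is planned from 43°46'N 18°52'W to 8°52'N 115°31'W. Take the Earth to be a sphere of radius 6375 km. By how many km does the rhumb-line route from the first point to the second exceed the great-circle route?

Great circle: cos σ = sin φ₁ sin φ₂ + cos φ₁ cos φ₂ cos Δλ,  σ = 1.5468 rad → d_gc = 9860.9 km
Rhumb line: Δψ = -0.6959, q = Δφ/Δψ = 0.8753, d_rh = R√(Δφ²+q²Δλ²) = 10182.5 km
Excess = 10182.5 − 9860.9 = 321.6 ≈ 322 km

322 km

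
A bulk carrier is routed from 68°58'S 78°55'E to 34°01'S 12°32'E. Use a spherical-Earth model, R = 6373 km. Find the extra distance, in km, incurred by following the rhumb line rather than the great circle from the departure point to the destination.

210 km

Great circle: cos σ = sin φ₁ sin φ₂ + cos φ₁ cos φ₂ cos Δλ,  σ = 0.8746 rad → d_gc = 5573.5 km
Rhumb line: Δψ = +1.0519, q = Δφ/Δψ = 0.5799, d_rh = R√(Δφ²+q²Δλ²) = 5783.2 km
Excess = 5783.2 − 5573.5 = 209.7 ≈ 210 km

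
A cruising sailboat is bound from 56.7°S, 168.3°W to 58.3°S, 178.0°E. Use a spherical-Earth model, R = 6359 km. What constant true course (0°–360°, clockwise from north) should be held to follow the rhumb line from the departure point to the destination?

257.7°

Meridional parts: M(φ₁)=-1.2071, M(φ₂)=-1.2591 → ΔM = -0.0520;  Δλ = -0.2391 rad
tan C = Δλ / ΔM = +4.5997 → C = 257.73°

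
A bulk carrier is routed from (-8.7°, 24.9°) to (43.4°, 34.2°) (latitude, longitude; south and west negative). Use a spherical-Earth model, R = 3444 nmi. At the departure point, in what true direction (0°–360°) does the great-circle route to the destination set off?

θ = atan2( sin Δλ·cos φ₂ ,  cos φ₁ sin φ₂ − sin φ₁ cos φ₂ cos Δλ )
  = atan2(+0.1174, +0.7876) = 8.48°

8.5°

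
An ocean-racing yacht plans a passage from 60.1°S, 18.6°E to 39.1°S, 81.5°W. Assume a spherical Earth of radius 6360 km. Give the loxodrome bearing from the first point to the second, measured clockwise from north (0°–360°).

288.3°

Meridional parts: M(φ₁)=-1.3205, M(φ₂)=-0.7425 → ΔM = +0.5779;  Δλ = -1.7471 rad
tan C = Δλ / ΔM = -3.0231 → C = 288.30°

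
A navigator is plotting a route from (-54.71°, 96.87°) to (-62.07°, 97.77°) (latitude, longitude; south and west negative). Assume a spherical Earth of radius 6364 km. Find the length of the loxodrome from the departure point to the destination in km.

Δψ = ln[tan(π/4+φ₂/2)/tan(π/4+φ₁/2)] = -0.2461;  Δφ = -0.1285 rad,  Δλ = +0.0157 rad
q = Δφ/Δψ = 0.5219
d = R·√(Δφ² + q²Δλ²) = 6364·0.12872 = 819 km

819 km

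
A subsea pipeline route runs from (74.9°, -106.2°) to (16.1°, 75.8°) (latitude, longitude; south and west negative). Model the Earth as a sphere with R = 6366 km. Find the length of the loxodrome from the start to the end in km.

13392 km

Rhumb course C = atan2(Δλ, Δψ) with Δψ = ln[tan(π/4+φ₂/2)/tan(π/4+φ₁/2)] = -1.7361, Δλ = -3.1067 → C = 240.80°
d = R·|Δφ| / |cos C| = 6366·1.02625 / 0.48782 = 13392 km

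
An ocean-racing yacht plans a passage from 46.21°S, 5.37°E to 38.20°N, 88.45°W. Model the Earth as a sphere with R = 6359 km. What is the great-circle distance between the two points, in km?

cos σ = sin φ₁ sin φ₂ + cos φ₁ cos φ₂ cos Δλ
      = sin(-46.21°)sin(38.20°) + cos(-46.21°)cos(38.20°)cos(-93.82°) = -0.4826
σ = 118.859° → d = Rσ = 6359·2.07447 = 13192 km

13192 km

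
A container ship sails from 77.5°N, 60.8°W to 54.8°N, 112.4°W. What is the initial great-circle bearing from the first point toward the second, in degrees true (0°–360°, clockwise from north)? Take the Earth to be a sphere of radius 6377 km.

249.1°

N = sin Δλ·cos φ₂ = -0.4517;  D = cos φ₁ sin φ₂ − sin φ₁ cos φ₂ cos Δλ = -0.1727
initial course = atan2(N, D) = 249.08°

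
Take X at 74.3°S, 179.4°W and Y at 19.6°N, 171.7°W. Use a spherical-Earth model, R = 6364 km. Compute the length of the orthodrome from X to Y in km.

10444 km

Haversine: a = sin²(Δφ/2)+cos φ₁ cos φ₂ sin²(Δλ/2) = 0.53516;  σ = 2·atan2(√a,√(1−a))
σ = 94.032° → d = Rσ = 6364·1.64117 = 10444 km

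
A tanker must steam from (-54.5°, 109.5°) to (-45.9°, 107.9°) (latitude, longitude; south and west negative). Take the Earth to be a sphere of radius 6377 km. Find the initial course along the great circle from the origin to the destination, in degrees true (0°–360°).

352.6°

θ = atan2( sin Δλ·cos φ₂ ,  cos φ₁ sin φ₂ − sin φ₁ cos φ₂ cos Δλ )
  = atan2(-0.0194, +0.1493) = 352.59°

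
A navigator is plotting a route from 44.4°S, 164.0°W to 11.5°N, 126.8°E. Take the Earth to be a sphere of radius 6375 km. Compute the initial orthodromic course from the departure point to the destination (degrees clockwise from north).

292.8°

θ = atan2( sin Δλ·cos φ₂ ,  cos φ₁ sin φ₂ − sin φ₁ cos φ₂ cos Δλ )
  = atan2(-0.9161, +0.3859) = 292.84°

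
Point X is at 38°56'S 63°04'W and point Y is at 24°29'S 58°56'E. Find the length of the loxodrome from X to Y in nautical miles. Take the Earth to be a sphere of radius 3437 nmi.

6257 nmi

Rhumb course C = atan2(Δλ, Δψ) with Δψ = ln[tan(π/4+φ₂/2)/tan(π/4+φ₁/2)] = +0.2978, Δλ = +2.1293 → C = 82.04°
d = R·|Δφ| / |cos C| = 3437·0.25220 / 0.13853 = 6257 nmi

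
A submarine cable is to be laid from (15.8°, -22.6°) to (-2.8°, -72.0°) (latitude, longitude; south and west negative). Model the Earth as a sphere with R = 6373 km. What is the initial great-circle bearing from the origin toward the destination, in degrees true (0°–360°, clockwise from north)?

253.5°

θ = atan2( sin Δλ·cos φ₂ ,  cos φ₁ sin φ₂ − sin φ₁ cos φ₂ cos Δλ )
  = atan2(-0.7584, -0.2240) = 253.55°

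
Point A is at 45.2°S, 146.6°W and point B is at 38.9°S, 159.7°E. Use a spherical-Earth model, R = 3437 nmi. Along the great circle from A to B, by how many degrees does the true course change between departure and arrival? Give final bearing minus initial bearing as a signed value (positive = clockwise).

Initial bearing θ₁ = atan2(sin Δλ cos φ₂, cos φ₁ sin φ₂ − sin φ₁ cos φ₂ cos Δλ) = 259.56°
Final bearing θ₂ = (initial bearing from the destination back to the start) + 180° = 297.07°
Δθ = θ₂ − θ₁ = +37.5°

+37.5°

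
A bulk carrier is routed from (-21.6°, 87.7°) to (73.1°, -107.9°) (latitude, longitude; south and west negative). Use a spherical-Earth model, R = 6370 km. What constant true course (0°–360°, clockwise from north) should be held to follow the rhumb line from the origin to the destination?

Δψ = ln[tan(π/4+φ₂/2)/tan(π/4+φ₁/2)] = +2.2930
Δλ = +2.8693 rad (taken the short way round)
course = atan2(Δλ, Δψ) = 51.37°

51.4°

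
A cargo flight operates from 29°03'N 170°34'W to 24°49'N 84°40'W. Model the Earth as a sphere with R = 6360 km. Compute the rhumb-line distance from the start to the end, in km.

8511 km

Rhumb course C = atan2(Δλ, Δψ) with Δψ = ln[tan(π/4+φ₂/2)/tan(π/4+φ₁/2)] = -0.0829, Δλ = +1.4992 → C = 93.17°
d = R·|Δφ| / |cos C| = 6360·0.07389 / 0.05521 = 8511 km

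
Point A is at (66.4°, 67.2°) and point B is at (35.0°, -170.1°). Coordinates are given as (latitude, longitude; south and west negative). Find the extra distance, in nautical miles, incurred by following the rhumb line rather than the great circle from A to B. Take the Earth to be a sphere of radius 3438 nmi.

Great circle: cos σ = sin φ₁ sin φ₂ + cos φ₁ cos φ₂ cos Δλ,  σ = 1.2149 rad → d_gc = 4176.8 nmi
Rhumb line: Δψ = -0.9130, q = Δφ/Δψ = 0.6002, d_rh = R√(Δφ²+q²Δλ²) = 4804.2 nmi
Excess = 4804.2 − 4176.8 = 627.4 ≈ 627 nmi

627 nmi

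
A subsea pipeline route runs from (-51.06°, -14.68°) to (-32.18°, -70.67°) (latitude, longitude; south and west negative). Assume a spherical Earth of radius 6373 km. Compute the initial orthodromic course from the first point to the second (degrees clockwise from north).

N = sin Δλ·cos φ₂ = -0.7016;  D = cos φ₁ sin φ₂ − sin φ₁ cos φ₂ cos Δλ = +0.0335
initial course = atan2(N, D) = 272.73°

272.7°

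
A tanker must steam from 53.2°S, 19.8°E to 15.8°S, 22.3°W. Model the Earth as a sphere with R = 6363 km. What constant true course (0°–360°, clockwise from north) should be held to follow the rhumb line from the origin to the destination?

Δψ = ln[tan(π/4+φ₂/2)/tan(π/4+φ₁/2)] = +0.8213
Δλ = -0.7348 rad (taken the short way round)
course = atan2(Δλ, Δψ) = 318.18°

318.2°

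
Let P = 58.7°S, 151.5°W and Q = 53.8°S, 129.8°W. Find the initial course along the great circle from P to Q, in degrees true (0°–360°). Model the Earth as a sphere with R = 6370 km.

77.2°

θ = atan2( sin Δλ·cos φ₂ ,  cos φ₁ sin φ₂ − sin φ₁ cos φ₂ cos Δλ )
  = atan2(+0.2184, +0.0497) = 77.19°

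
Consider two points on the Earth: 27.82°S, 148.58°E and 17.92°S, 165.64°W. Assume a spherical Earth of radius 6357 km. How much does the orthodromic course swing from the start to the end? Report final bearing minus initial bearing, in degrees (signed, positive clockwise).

-18.7°

Initial bearing θ₁ = atan2(sin Δλ cos φ₂, cos φ₁ sin φ₂ − sin φ₁ cos φ₂ cos Δλ) = 86.85°
Final bearing θ₂ = (initial bearing from the destination back to the start) + 180° = 68.14°
Δθ = θ₂ − θ₁ = -18.7°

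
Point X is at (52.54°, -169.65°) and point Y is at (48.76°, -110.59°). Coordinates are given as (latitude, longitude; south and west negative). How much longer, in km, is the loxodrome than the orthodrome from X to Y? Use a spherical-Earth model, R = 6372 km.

115 km

Great circle: cos σ = sin φ₁ sin φ₂ + cos φ₁ cos φ₂ cos Δλ,  σ = 0.6384 rad → d_gc = 4068.2 km
Rhumb line: Δψ = -0.1041, q = Δφ/Δψ = 0.6336, d_rh = R√(Δφ²+q²Δλ²) = 4182.8 km
Excess = 4182.8 − 4068.2 = 114.6 ≈ 115 km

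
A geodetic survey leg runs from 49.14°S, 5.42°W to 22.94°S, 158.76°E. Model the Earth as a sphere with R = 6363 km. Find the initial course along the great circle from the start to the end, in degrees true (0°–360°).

θ = atan2( sin Δλ·cos φ₂ ,  cos φ₁ sin φ₂ − sin φ₁ cos φ₂ cos Δλ )
  = atan2(+0.2511, -0.9251) = 164.82°

164.8°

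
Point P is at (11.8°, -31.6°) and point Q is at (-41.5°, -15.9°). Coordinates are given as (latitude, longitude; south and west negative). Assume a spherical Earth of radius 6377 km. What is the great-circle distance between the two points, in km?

6147 km

Haversine: a = sin²(Δφ/2)+cos φ₁ cos φ₂ sin²(Δλ/2) = 0.21486;  σ = 2·atan2(√a,√(1−a))
σ = 55.231° → d = Rσ = 6377·0.96396 = 6147 km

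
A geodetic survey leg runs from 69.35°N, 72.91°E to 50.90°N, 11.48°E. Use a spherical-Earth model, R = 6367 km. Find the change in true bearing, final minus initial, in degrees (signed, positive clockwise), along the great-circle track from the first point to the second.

Initial bearing θ₁ = atan2(sin Δλ cos φ₂, cos φ₁ sin φ₂ − sin φ₁ cos φ₂ cos Δλ) = 269.12°
Final bearing θ₂ = (initial bearing from the destination back to the start) + 180° = 213.99°
Δθ = θ₂ − θ₁ = -55.1°

-55.1°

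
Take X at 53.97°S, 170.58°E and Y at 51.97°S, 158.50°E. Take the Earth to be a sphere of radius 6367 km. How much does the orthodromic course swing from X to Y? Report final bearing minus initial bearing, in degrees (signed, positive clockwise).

At departure: θ₁ = atan2(sin Δλ cos φ₂, cos φ₁ sin φ₂ − sin φ₁ cos φ₂ cos Δλ) = 280.49°
At arrival: θ₂ = atan2(sin Δλ cos φ₁, −cos φ₂ sin φ₁ + sin φ₂ cos φ₁ cos Δλ) = 290.15°
Δθ = θ₂ − θ₁ = +9.7°

+9.7°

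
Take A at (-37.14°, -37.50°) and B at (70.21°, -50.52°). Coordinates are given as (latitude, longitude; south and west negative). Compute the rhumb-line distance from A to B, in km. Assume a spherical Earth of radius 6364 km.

11975 km

Rhumb course C = atan2(Δλ, Δψ) with Δψ = ln[tan(π/4+φ₂/2)/tan(π/4+φ₁/2)] = +2.4452, Δλ = -0.2272 → C = 354.69°
d = R·|Δφ| / |cos C| = 6364·1.87361 / 0.99571 = 11975 km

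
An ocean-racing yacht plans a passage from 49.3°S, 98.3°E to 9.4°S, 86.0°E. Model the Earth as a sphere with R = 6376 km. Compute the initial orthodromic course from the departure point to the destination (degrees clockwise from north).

341.4°

θ = atan2( sin Δλ·cos φ₂ ,  cos φ₁ sin φ₂ − sin φ₁ cos φ₂ cos Δλ )
  = atan2(-0.2102, +0.6243) = 341.39°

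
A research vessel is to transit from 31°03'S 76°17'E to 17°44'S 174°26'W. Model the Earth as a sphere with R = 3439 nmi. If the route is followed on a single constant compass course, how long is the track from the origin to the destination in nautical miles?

6008 nmi

Rhumb course C = atan2(Δλ, Δψ) with Δψ = ln[tan(π/4+φ₂/2)/tan(π/4+φ₁/2)] = +0.2560, Δλ = +1.9074 → C = 82.36°
d = R·|Δφ| / |cos C| = 3439·0.23242 / 0.13303 = 6008 nmi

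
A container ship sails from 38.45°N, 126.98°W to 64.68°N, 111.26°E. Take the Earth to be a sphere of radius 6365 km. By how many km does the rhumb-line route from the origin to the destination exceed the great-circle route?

1123 km

Great circle: cos σ = sin φ₁ sin φ₂ + cos φ₁ cos φ₂ cos Δλ,  σ = 1.1747 rad → d_gc = 7477.1 km
Rhumb line: Δψ = +0.7653, q = Δφ/Δψ = 0.5982, d_rh = R√(Δφ²+q²Δλ²) = 8599.8 km
Excess = 8599.8 − 7477.1 = 1122.7 ≈ 1123 km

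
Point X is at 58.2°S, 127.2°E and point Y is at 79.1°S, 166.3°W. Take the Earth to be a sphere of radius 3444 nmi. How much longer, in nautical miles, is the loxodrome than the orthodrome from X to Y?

Great circle: cos σ = sin φ₁ sin φ₂ + cos φ₁ cos φ₂ cos Δλ,  σ = 0.5068 rad → d_gc = 1745.5 nmi
Rhumb line: Δψ = -1.0938, q = Δφ/Δψ = 0.3335, d_rh = R√(Δφ²+q²Δλ²) = 1831.7 nmi
Excess = 1831.7 − 1745.5 = 86.2 ≈ 86 nmi

86 nmi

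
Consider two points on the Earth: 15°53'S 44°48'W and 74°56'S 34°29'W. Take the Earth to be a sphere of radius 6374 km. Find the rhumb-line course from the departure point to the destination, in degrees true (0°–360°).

Meridional parts: M(φ₁)=-0.2808, M(φ₂)=-2.0231 → ΔM = -1.7423;  Δλ = +0.1801 rad
tan C = Δλ / ΔM = -0.1033 → C = 174.10°

174.1°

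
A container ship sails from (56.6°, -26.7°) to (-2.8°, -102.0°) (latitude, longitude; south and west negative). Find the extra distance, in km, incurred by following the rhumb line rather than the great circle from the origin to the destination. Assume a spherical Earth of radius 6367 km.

195 km

Great circle: cos σ = sin φ₁ sin φ₂ + cos φ₁ cos φ₂ cos Δλ,  σ = 1.4719 rad → d_gc = 9371.6 km
Rhumb line: Δψ = -1.2528, q = Δφ/Δψ = 0.8275, d_rh = R√(Δφ²+q²Δλ²) = 9566.5 km
Excess = 9566.5 − 9371.6 = 194.9 ≈ 195 km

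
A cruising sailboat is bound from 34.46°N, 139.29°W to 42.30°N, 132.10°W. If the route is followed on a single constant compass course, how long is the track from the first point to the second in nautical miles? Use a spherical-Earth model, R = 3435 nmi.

Rhumb course C = atan2(Δλ, Δψ) with Δψ = ln[tan(π/4+φ₂/2)/tan(π/4+φ₁/2)] = +0.1749, Δλ = +0.1255 → C = 35.67°
d = R·|Δφ| / |cos C| = 3435·0.13683 / 0.81244 = 579 nmi

579 nmi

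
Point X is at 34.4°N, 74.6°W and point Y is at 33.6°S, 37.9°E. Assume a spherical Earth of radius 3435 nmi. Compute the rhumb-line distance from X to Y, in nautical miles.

7534 nmi

Rhumb course C = atan2(Δλ, Δψ) with Δψ = ln[tan(π/4+φ₂/2)/tan(π/4+φ₁/2)] = -1.2634, Δλ = +1.9635 → C = 122.76°
d = R·|Δφ| / |cos C| = 3435·1.18682 / 0.54109 = 7534 nmi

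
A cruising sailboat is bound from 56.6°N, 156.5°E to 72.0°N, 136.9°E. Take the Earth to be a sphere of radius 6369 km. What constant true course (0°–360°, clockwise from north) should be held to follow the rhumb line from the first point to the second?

331.8°

Meridional parts: M(φ₁)=+1.2039, M(φ₂)=+1.8427 → ΔM = +0.6388;  Δλ = -0.3421 rad
tan C = Δλ / ΔM = -0.5355 → C = 331.83°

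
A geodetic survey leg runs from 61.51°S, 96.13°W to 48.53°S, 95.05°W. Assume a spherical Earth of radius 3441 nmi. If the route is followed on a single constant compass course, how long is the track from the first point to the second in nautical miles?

Δψ = ln[tan(π/4+φ₂/2)/tan(π/4+φ₁/2)] = +0.3996;  Δφ = +0.2265 rad,  Δλ = +0.0188 rad
q = Δφ/Δψ = 0.5670
d = R·√(Δφ² + q²Δλ²) = 3441·0.22680 = 780 nmi

780 nmi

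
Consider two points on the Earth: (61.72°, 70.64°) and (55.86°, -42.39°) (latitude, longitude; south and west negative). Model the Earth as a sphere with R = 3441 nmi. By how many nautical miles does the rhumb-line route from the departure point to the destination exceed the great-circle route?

Great circle: cos σ = sin φ₁ sin φ₂ + cos φ₁ cos φ₂ cos Δλ,  σ = 0.8958 rad → d_gc = 3082.6 nmi
Rhumb line: Δψ = -0.1979, q = Δφ/Δψ = 0.5167, d_rh = R√(Δφ²+q²Δλ²) = 3525.2 nmi
Excess = 3525.2 − 3082.6 = 442.6 ≈ 443 nmi

443 nmi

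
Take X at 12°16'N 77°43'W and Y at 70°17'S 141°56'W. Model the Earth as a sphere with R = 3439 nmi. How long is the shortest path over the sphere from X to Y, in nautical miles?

Haversine: a = sin²(Δφ/2)+cos φ₁ cos φ₂ sin²(Δλ/2) = 0.52831;  σ = 2·atan2(√a,√(1−a))
σ = 93.245° → d = Rσ = 3439·1.62744 = 5597 nmi

5597 nmi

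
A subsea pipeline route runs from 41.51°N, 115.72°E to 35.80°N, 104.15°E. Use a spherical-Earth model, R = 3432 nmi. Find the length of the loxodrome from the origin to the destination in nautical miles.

640 nmi

Rhumb course C = atan2(Δλ, Δψ) with Δψ = ln[tan(π/4+φ₂/2)/tan(π/4+φ₁/2)] = -0.1277, Δλ = -0.2019 → C = 237.68°
d = R·|Δφ| / |cos C| = 3432·0.09966 / 0.53459 = 640 nmi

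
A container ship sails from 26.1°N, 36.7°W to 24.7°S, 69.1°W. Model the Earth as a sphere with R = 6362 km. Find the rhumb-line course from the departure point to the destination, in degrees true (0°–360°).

Meridional parts: M(φ₁)=+0.4722, M(φ₂)=-0.4451 → ΔM = -0.9173;  Δλ = -0.5655 rad
tan C = Δλ / ΔM = +0.6165 → C = 211.65°

211.7°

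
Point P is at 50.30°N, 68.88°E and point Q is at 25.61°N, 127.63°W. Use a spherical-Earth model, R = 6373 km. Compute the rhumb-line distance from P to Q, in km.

14354 km

Rhumb course C = atan2(Δλ, Δψ) with Δψ = ln[tan(π/4+φ₂/2)/tan(π/4+φ₁/2)] = -0.5562, Δλ = +2.8534 → C = 101.03°
d = R·|Δφ| / |cos C| = 6373·0.43092 / 0.19132 = 14354 km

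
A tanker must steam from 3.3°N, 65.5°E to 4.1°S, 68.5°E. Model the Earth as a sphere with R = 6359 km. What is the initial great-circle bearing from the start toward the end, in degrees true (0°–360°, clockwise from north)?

θ = atan2( sin Δλ·cos φ₂ ,  cos φ₁ sin φ₂ − sin φ₁ cos φ₂ cos Δλ )
  = atan2(+0.0522, -0.1287) = 157.92°

157.9°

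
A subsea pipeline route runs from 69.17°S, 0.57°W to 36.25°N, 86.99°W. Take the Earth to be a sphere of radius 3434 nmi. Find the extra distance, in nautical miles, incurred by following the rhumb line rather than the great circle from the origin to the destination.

Great circle: cos σ = sin φ₁ sin φ₂ + cos φ₁ cos φ₂ cos Δλ,  σ = 2.1350 rad → d_gc = 7331.64 nmi
Rhumb line: Δψ = +2.3736, q = Δφ/Δψ = 0.7752, d_rh = R√(Δφ²+q²Δλ²) = 7486.10 nmi
Excess = 7486.10 − 7331.64 = 154.46 ≈ 154 nmi

154 nmi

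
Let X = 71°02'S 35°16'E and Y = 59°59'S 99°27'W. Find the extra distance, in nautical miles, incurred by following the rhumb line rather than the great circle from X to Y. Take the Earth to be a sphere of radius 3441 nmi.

Great circle: cos σ = sin φ₁ sin φ₂ + cos φ₁ cos φ₂ cos Δλ,  σ = 0.7891 rad → d_gc = 2715.4 nmi
Rhumb line: Δψ = +0.4731, q = Δφ/Δψ = 0.4076, d_rh = R√(Δφ²+q²Δλ²) = 3364.1 nmi
Excess = 3364.1 − 2715.4 = 648.7 ≈ 649 nmi

649 nmi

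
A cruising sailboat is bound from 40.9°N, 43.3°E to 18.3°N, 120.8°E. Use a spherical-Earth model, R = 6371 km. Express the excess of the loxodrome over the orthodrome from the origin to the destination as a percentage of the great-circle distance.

Great circle: σ = 1.2016 rad → d_gc = Rσ = 7655.1 km
Rhumb: Δφ = -0.3944, Δλ = +1.3526, Δψ = -0.4586, q = Δφ/Δψ = 0.8601 → d_rh = R√(Δφ²+q²Δλ²) = 7826.7 km
Excess = (7826.7 − 7655.1) / 7655.1 = 171.6 / 7655.1 = 2.24% ≈ 2.2%

2.2%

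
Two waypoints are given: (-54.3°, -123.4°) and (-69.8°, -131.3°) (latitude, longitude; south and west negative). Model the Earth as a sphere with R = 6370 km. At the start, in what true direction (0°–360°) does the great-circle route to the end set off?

190.0°

θ = atan2( sin Δλ·cos φ₂ ,  cos φ₁ sin φ₂ − sin φ₁ cos φ₂ cos Δλ )
  = atan2(-0.0475, -0.2699) = 189.97°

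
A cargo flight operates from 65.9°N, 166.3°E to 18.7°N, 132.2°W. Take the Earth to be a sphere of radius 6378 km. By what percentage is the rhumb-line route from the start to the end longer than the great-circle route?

Great circle: σ = 1.0733 rad → d_gc = Rσ = 6845.6 km
Rhumb: Δφ = -0.8238, Δλ = +1.0734, Δψ = -1.2119, q = Δφ/Δψ = 0.6797 → d_rh = R√(Δφ²+q²Δλ²) = 7018.6 km
Excess = (7018.6 − 6845.6) / 6845.6 = 173.0 / 6845.6 = 2.53% ≈ 2.5%

2.5%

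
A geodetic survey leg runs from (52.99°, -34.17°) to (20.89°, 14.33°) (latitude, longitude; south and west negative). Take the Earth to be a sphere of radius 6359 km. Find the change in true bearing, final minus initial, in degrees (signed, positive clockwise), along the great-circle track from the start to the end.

+31.5°

Initial bearing θ₁ = atan2(sin Δλ cos φ₂, cos φ₁ sin φ₂ − sin φ₁ cos φ₂ cos Δλ) = 111.79°
Final bearing θ₂ = (initial bearing from the destination back to the start) + 180° = 143.25°
Δθ = θ₂ − θ₁ = +31.5°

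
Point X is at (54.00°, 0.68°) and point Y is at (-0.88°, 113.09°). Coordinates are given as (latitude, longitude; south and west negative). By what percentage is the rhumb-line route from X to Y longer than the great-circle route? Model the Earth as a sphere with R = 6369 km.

5.4%

Great circle: σ = 1.8095 rad → d_gc = Rσ = 11525.0 km
Rhumb: Δφ = -0.9578, Δλ = +1.9619, Δψ = -1.1395, q = Δφ/Δψ = 0.8405 → d_rh = R√(Δφ²+q²Δλ²) = 12146.2 km
Excess = (12146.2 − 11525.0) / 11525.0 = 621.2 / 11525.0 = 5.39% ≈ 5.4%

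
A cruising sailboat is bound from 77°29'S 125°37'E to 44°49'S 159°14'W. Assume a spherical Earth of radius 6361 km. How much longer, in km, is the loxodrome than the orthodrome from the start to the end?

277 km

Great circle: cos σ = sin φ₁ sin φ₂ + cos φ₁ cos φ₂ cos Δλ,  σ = 0.7561 rad → d_gc = 4809.8 km
Rhumb line: Δψ = +1.3335, q = Δφ/Δψ = 0.4276, d_rh = R√(Δφ²+q²Δλ²) = 5087.0 km
Excess = 5087.0 − 4809.8 = 277.2 ≈ 277 km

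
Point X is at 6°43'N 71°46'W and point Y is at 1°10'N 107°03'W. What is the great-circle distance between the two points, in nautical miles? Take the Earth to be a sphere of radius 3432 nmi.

2134 nmi

cos σ = sin φ₁ sin φ₂ + cos φ₁ cos φ₂ cos Δλ
      = sin(6.72°)sin(1.17°) + cos(6.72°)cos(1.17°)cos(-35.28°) = 0.8129
σ = 35.618° → d = Rσ = 3432·0.62165 = 2134 nmi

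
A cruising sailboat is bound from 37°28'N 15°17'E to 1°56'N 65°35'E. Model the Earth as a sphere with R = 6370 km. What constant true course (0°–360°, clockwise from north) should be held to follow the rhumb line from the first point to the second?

Δψ = ln[tan(π/4+φ₂/2)/tan(π/4+φ₁/2)] = -0.6725
Δλ = +0.8779 rad (taken the short way round)
course = atan2(Δλ, Δψ) = 127.45°

127.5°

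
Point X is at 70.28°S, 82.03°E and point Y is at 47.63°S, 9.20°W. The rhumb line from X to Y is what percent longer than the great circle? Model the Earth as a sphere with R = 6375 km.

Great circle: σ = 0.8085 rad → d_gc = Rσ = 5154.1 km
Rhumb: Δφ = +0.3953, Δλ = -1.5923, Δψ = +0.8020, q = Δφ/Δψ = 0.4929 → d_rh = R√(Δφ²+q²Δλ²) = 5602.5 km
Excess = (5602.5 − 5154.1) / 5154.1 = 448.4 / 5154.1 = 8.70% ≈ 8.7%

8.7%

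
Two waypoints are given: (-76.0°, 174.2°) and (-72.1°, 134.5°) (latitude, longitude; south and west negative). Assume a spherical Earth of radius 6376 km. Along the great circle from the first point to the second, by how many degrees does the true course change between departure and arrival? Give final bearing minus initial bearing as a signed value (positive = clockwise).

Initial bearing θ₁ = atan2(sin Δλ cos φ₂, cos φ₁ sin φ₂ − sin φ₁ cos φ₂ cos Δλ) = 269.78°
Final bearing θ₂ = (initial bearing from the destination back to the start) + 180° = 308.08°
Δθ = θ₂ − θ₁ = +38.3°

+38.3°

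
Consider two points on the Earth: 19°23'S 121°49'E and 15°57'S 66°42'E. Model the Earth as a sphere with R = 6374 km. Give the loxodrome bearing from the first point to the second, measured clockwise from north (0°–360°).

273.7°

Meridional parts: M(φ₁)=-0.3449, M(φ₂)=-0.2820 → ΔM = +0.0629;  Δλ = -0.9620 rad
tan C = Δλ / ΔM = -15.2935 → C = 273.74°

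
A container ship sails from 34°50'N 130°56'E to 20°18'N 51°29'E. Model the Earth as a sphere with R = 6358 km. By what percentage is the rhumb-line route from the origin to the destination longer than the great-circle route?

2.1%

Great circle: σ = 1.2248 rad → d_gc = Rσ = 7787.4 km
Rhumb: Δφ = -0.2537, Δλ = -1.3867, Δψ = -0.2873, q = Δφ/Δψ = 0.8828 → d_rh = R√(Δφ²+q²Δλ²) = 7948.4 km
Excess = (7948.4 − 7787.4) / 7787.4 = 161.0 / 7787.4 = 2.07% ≈ 2.1%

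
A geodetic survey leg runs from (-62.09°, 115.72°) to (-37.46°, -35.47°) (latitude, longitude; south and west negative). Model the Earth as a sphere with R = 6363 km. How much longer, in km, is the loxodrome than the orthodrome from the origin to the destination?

2231 km

Great circle: cos σ = sin φ₁ sin φ₂ + cos φ₁ cos φ₂ cos Δλ,  σ = 1.3573 rad → d_gc = 8636.4 km
Rhumb line: Δψ = +0.6863, q = Δφ/Δψ = 0.6264, d_rh = R√(Δφ²+q²Δλ²) = 10867.4 km
Excess = 10867.4 − 8636.4 = 2231.0 ≈ 2231 km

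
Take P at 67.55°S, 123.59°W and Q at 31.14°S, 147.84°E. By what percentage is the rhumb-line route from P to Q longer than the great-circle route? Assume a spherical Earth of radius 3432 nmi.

Great circle: σ = 1.0632 rad → d_gc = Rσ = 3648.8 nmi
Rhumb: Δφ = +0.6355, Δλ = -1.5458, Δψ = +1.0448, q = Δφ/Δψ = 0.6083 → d_rh = R√(Δφ²+q²Δλ²) = 3894.8 nmi
Excess = (3894.8 − 3648.8) / 3648.8 = 246.0 / 3648.8 = 6.74% ≈ 6.7%

6.7%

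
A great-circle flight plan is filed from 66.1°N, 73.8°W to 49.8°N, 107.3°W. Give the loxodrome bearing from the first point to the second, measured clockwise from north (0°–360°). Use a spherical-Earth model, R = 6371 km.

Δψ = ln[tan(π/4+φ₂/2)/tan(π/4+φ₁/2)] = -0.5476
Δλ = -0.5847 rad (taken the short way round)
course = atan2(Δλ, Δψ) = 226.88°

226.9°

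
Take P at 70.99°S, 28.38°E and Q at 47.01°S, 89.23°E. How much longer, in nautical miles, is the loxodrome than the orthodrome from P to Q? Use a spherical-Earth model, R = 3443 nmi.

Great circle: cos σ = sin φ₁ sin φ₂ + cos φ₁ cos φ₂ cos Δλ,  σ = 0.6439 rad → d_gc = 2216.91 nmi
Rhumb line: Δψ = +0.8553, q = Δφ/Δψ = 0.4893, d_rh = R√(Δφ²+q²Δλ²) = 2297.42 nmi
Excess = 2297.42 − 2216.91 = 80.51 ≈ 81 nmi

81 nmi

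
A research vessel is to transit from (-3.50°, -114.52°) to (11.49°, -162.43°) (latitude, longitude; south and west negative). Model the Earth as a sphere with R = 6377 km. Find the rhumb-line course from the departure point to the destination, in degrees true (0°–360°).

Δψ = ln[tan(π/4+φ₂/2)/tan(π/4+φ₁/2)] = +0.2630
Δλ = -0.8362 rad (taken the short way round)
course = atan2(Δλ, Δψ) = 287.46°

287.5°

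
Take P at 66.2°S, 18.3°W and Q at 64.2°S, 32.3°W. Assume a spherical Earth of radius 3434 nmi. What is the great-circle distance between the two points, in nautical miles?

cos σ = sin φ₁ sin φ₂ + cos φ₁ cos φ₂ cos Δλ
      = sin(-66.20°)sin(-64.20°) + cos(-66.20°)cos(-64.20°)cos(-14.00°) = 0.9942
σ = 6.188° → d = Rσ = 3434·0.10800 = 371 nmi

371 nmi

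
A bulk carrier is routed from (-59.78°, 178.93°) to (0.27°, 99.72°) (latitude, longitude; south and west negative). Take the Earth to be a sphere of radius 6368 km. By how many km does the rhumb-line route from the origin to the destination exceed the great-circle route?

Great circle: cos σ = sin φ₁ sin φ₂ + cos φ₁ cos φ₂ cos Δλ,  σ = 1.4805 rad → d_gc = 9428.0 km
Rhumb line: Δψ = +1.3140, q = Δφ/Δψ = 0.7976, d_rh = R√(Δφ²+q²Δλ²) = 9687.6 km
Excess = 9687.6 − 9428.0 = 259.6 ≈ 260 km

260 km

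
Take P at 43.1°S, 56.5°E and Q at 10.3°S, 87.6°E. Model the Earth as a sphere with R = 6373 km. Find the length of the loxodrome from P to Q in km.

4740 km

Δψ = ln[tan(π/4+φ₂/2)/tan(π/4+φ₁/2)] = +0.6545;  Δφ = +0.5725 rad,  Δλ = +0.5428 rad
q = Δφ/Δψ = 0.8747
d = R·√(Δφ² + q²Δλ²) = 6373·0.74373 = 4740 km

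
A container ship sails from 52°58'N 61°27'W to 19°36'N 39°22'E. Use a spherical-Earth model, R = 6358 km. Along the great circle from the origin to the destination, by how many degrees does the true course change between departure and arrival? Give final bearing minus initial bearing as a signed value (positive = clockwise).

Initial bearing θ₁ = atan2(sin Δλ cos φ₂, cos φ₁ sin φ₂ − sin φ₁ cos φ₂ cos Δλ) = 69.65°
Final bearing θ₂ = (initial bearing from the destination back to the start) + 180° = 143.17°
Δθ = θ₂ − θ₁ = +73.5°

+73.5°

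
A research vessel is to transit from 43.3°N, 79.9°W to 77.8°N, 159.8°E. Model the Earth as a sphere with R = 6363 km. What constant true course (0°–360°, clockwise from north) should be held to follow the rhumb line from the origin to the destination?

Δψ = ln[tan(π/4+φ₂/2)/tan(π/4+φ₁/2)] = +1.3961
Δλ = -2.0996 rad (taken the short way round)
course = atan2(Δλ, Δψ) = 303.62°

303.6°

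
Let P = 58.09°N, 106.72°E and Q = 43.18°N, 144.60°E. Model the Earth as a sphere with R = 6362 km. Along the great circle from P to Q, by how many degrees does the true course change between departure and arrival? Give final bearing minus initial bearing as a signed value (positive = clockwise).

+30.0°

Initial bearing θ₁ = atan2(sin Δλ cos φ₂, cos φ₁ sin φ₂ − sin φ₁ cos φ₂ cos Δλ) = 105.82°
Final bearing θ₂ = (initial bearing from the destination back to the start) + 180° = 135.78°
Δθ = θ₂ − θ₁ = +30.0°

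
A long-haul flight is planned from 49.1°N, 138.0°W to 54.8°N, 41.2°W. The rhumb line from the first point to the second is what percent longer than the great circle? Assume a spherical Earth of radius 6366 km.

8.7%

Great circle: σ = 0.9607 rad → d_gc = Rσ = 6115.8 km
Rhumb: Δφ = +0.0995, Δλ = +1.6895, Δψ = +0.1617, q = Δφ/Δψ = 0.6153 → d_rh = R√(Δφ²+q²Δλ²) = 6647.5 km
Excess = (6647.5 − 6115.8) / 6115.8 = 531.7 / 6115.8 = 8.69% ≈ 8.7%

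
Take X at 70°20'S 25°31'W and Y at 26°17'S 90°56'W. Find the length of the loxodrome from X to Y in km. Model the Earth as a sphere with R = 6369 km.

Rhumb course C = atan2(Δλ, Δψ) with Δψ = ln[tan(π/4+φ₂/2)/tan(π/4+φ₁/2)] = +1.2768, Δλ = -1.1417 → C = 318.20°
d = R·|Δφ| / |cos C| = 6369·0.76882 / 0.74544 = 6569 km

6569 km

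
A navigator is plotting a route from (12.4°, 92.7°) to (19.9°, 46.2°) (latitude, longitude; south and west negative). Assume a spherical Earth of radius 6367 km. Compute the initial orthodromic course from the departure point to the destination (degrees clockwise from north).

θ = atan2( sin Δλ·cos φ₂ ,  cos φ₁ sin φ₂ − sin φ₁ cos φ₂ cos Δλ )
  = atan2(-0.6821, +0.1935) = 285.83°

285.8°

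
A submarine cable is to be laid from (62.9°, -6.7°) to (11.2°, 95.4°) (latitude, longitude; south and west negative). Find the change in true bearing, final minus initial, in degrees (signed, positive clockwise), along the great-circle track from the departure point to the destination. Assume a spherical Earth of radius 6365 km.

+79.3°

At departure: θ₁ = atan2(sin Δλ cos φ₂, cos φ₁ sin φ₂ − sin φ₁ cos φ₂ cos Δλ) = 74.19°
At arrival: θ₂ = atan2(sin Δλ cos φ₁, −cos φ₂ sin φ₁ + sin φ₂ cos φ₁ cos Δλ) = 153.46°
Δθ = θ₂ − θ₁ = +79.3°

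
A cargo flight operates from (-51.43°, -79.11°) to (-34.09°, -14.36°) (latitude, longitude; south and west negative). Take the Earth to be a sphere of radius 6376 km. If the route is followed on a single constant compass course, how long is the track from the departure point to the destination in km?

Δψ = ln[tan(π/4+φ₂/2)/tan(π/4+φ₁/2)] = +0.4166;  Δφ = +0.3026 rad,  Δλ = +1.1301 rad
q = Δφ/Δψ = 0.7265
d = R·√(Δφ² + q²Δλ²) = 6376·0.87506 = 5579 km

5579 km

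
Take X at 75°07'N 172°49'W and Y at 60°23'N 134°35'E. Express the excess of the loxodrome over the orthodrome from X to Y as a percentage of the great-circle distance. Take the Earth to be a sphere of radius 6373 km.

Great circle: σ = 0.4096 rad → d_gc = Rσ = 2610.3 km
Rhumb: Δφ = -0.2571, Δλ = -0.9180, Δψ = -0.7051, q = Δφ/Δψ = 0.3647 → d_rh = R√(Δφ²+q²Δλ²) = 2690.5 km
Excess = (2690.5 − 2610.3) / 2610.3 = 80.2 / 2610.3 = 3.07% ≈ 3.1%

3.1%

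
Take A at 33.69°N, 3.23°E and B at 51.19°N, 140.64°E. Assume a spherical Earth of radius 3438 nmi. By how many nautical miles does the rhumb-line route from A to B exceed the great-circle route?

Great circle: cos σ = sin φ₁ sin φ₂ + cos φ₁ cos φ₂ cos Δλ,  σ = 1.5225 rad → d_gc = 5234.2 nmi
Rhumb line: Δψ = +0.4183, q = Δφ/Δψ = 0.7302, d_rh = R√(Δφ²+q²Δλ²) = 6111.9 nmi
Excess = 6111.9 − 5234.2 = 877.7 ≈ 878 nmi

878 nmi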